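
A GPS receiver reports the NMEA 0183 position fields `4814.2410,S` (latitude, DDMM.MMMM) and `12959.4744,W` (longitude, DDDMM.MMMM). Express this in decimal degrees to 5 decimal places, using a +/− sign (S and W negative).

-48.23735, -129.99124

Latitude: split at 2 digits → 48° and 14.241′; 48 + 14.241/60 = 48.237350
S ⇒ negate
Lon: degrees = first 3 digits = 129, minutes = 59.4744; 129 + 59.4744/60 = 129.991240
W → negative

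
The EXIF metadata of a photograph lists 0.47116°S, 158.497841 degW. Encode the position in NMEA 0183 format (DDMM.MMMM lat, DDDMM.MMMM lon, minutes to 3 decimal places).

0028.270,S / 15829.870,W

Lat: minutes = (0.471160 − 0) × 60 = 28.26960
Longitude: 158° + 0.497841 × 60 = 158° 29.87046′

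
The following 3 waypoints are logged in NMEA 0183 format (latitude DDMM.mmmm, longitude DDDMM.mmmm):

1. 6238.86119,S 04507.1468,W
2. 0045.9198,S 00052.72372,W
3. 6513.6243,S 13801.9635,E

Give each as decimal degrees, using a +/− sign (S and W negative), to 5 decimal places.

Point 1:
  Latitude: degrees = first 2 digits = 62, minutes = 38.86119; 62 + 38.86119/60 = 62.647687
  hemisphere S, so the sign is −
  λ: split at 3 digits → 045° and 7.1468′; 45 + 7.1468/60 = 45.119113
  hemisphere W, so the sign is −
Point 2:
  φ: split at 2 digits → 00° and 45.9198′; 0 + 45.9198/60 = 0.765330
  hemisphere S, so the sign is −
  Longitude: degrees = first 3 digits = 0, minutes = 52.72372; 0 + 52.72372/60 = 0.878729
  hemisphere W, so the sign is −
Point 3:
  Latitude: degrees = first 2 digits = 65, minutes = 13.6243; 65 + 13.6243/60 = 65.227072
  S → negative
  Longitude: split at 3 digits → 138° and 1.9635′; 138 + 1.9635/60 = 138.032725
  E → positive

1. -62.64769, -45.11911
2. -0.76533, -0.87873
3. -65.22707, 138.03273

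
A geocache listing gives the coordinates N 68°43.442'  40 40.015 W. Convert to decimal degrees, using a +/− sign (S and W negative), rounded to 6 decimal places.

Latitude: 68 + 43.442/60 = 68.7240333
N ⇒ keep positive
Longitude: 40 + 40.015/60 = 40.6669167
hemisphere W, so the sign is −

68.724033, -40.666917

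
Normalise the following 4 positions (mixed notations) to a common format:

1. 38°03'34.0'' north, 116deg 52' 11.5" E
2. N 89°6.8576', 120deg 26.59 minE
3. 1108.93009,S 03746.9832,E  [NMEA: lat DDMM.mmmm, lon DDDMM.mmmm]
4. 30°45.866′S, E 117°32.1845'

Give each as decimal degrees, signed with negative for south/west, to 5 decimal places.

Point 1:
  φ: 38 + 3/60 + 34/3600 = 38.059444
  N ⇒ keep positive
  λ: 116 + 52/60 + 11.5/3600 = 116.869861
  E → positive
Point 2:
  φ: 89 + 6.8576/60 = 89.114293
  N → positive
  λ: 26.59′ = 0.443167°; total 120.443167
  E → positive
Point 3:
  φ: split at 2 digits → 11° and 8.93009′; 11 + 8.93009/60 = 11.148835
  S → negative
  Longitude: degrees = first 3 digits = 37, minutes = 46.9832; 37 + 46.9832/60 = 37.783053
  E ⇒ keep positive
Point 4:
  Lat: 30 + 45.866/60 = 30.764433
  S ⇒ negate
  Lon: 117 + 32.1845/60 = 117.536408
  E ⇒ keep positive

1. 38.05944, 116.86986
2. 89.11429, 120.44317
3. -11.14883, 37.78305
4. -30.76443, 117.53641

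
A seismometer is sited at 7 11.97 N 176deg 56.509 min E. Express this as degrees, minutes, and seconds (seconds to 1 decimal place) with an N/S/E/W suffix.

7°11′58.2″ N, 176°56′30.5″ E

Lat: fractional minutes 0.97000 × 60 = 58.200″
Longitude: fractional minutes 0.50900 × 60 = 30.540″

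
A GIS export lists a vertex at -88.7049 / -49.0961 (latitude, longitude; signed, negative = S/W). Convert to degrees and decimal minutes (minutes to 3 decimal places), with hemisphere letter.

88° 42.294′ S, 49° 5.766′ W

Latitude is negative → S; |value| = 88.704900
Lat: minutes = (88.704900 − 88) × 60 = 42.29400
Longitude is negative → W; |value| = 49.096100
Lon: 49° + 0.096100 × 60 = 49° 5.76600′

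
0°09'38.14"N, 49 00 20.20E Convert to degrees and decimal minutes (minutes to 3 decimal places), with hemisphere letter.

0° 9.636′ N, 49° 0.337′ E

Latitude: seconds/60 = 0.63567; minutes = 9 + 0.63567 = 9.63567
Lon: 0 + 20.2/60 = 0.33667′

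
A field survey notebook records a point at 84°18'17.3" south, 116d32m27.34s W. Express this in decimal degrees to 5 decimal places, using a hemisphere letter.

84.30481° S, 116.54093° W

Lat: 84 + 18/60 + 17.3/3600 = 84.304806
λ: 116 + 32/60 + 27.34/3600 = 116.540928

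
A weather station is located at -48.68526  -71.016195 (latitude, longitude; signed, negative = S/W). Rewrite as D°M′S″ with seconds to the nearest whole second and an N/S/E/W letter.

Latitude is negative → S; |value| = 48.685260
Latitude: whole degrees 48; 41.11560′ → 41′ and 6.94″
Longitude is negative → W; |value| = 71.016195
Lon: 0.016195 × 60 = 0.97170′ → 0′, remainder × 60 = 58.30″

48°41′7″ S, 71°00′58″ W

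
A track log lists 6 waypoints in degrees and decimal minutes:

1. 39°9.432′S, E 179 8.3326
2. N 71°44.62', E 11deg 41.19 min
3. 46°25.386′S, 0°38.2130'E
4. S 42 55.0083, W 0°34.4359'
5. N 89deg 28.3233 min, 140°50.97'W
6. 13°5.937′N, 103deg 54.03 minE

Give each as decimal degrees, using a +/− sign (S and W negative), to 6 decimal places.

1. -39.157200, 179.138877
2. 71.743667, 11.686500
3. -46.423100, 0.636883
4. -42.916805, -0.573932
5. 89.472055, -140.849500
6. 13.098950, 103.900500

Point 1:
  Latitude: 9.432′ = 0.157200°; total 39.1572000
  S → negative
  λ: 179 + 8.3326/60 = 179.1388767
  E ⇒ keep positive
Point 2:
  φ: 71 + 44.62/60 = 71.7436667
  N → positive
  λ: 11 + 41.19/60 = 11.6865000
  E ⇒ keep positive
Point 3:
  Lat: 25.386′ = 0.423100°; total 46.4231000
  S → negative
  Longitude: 38.213′ = 0.636883°; total 0.6368833
  E → positive
Point 4:
  Lat: 42 + 55.0083/60 = 42.9168050
  hemisphere S, so the sign is −
  Longitude: 0 + 34.4359/60 = 0.5739317
  W ⇒ negate
Point 5:
  Latitude: 89 + 28.3233/60 = 89.4720550
  N ⇒ keep positive
  Longitude: 140 + 50.97/60 = 140.8495000
  W → negative
Point 6:
  Lat: 13 + 5.937/60 = 13.0989500
  N ⇒ keep positive
  λ: 54.03′ = 0.900500°; total 103.9005000
  E ⇒ keep positive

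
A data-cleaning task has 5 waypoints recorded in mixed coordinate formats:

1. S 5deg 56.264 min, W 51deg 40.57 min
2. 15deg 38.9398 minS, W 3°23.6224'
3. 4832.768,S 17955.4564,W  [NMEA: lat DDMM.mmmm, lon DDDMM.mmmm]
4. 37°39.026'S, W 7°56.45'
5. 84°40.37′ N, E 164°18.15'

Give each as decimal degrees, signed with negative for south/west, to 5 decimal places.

1. -5.93773, -51.67617
2. -15.64900, -3.39371
3. -48.54613, -179.92427
4. -37.65043, -7.94083
5. 84.67283, 164.30250

Point 1:
  Latitude: 5 + 56.264/60 = 5.937733
  S ⇒ negate
  Longitude: 40.57′ = 0.676167°; total 51.676167
  W ⇒ negate
Point 2:
  Lat: 15 + 38.9398/60 = 15.648997
  S ⇒ negate
  Longitude: 3 + 23.6224/60 = 3.393707
  W ⇒ negate
Point 3:
  Lat: split at 2 digits → 48° and 32.768′; 48 + 32.768/60 = 48.546133
  S ⇒ negate
  Lon: degrees = first 3 digits = 179, minutes = 55.4564; 179 + 55.4564/60 = 179.924273
  W → negative
Point 4:
  Latitude: 39.026′ = 0.650433°; total 37.650433
  S → negative
  Lon: 56.45′ = 0.940833°; total 7.940833
  W ⇒ negate
Point 5:
  φ: 84 + 40.37/60 = 84.672833
  N → positive
  Longitude: 18.15′ = 0.302500°; total 164.302500
  E → positive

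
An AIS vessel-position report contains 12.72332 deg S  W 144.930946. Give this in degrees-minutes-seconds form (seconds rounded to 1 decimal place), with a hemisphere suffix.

Latitude: whole degrees 12; 43.39920′ → 43′ and 23.952″
λ: 0.930946 × 60 = 55.85676′ → 55′, remainder × 60 = 51.406″

12°43′24.0″ S, 144°55′51.4″ W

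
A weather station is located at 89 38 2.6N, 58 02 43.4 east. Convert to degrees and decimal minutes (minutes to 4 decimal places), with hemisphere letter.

89° 38.0433′ N, 58° 2.7233′ E

Lat: seconds/60 = 0.04333; minutes = 38 + 0.04333 = 38.043333
λ: seconds/60 = 0.72333; minutes = 2 + 0.72333 = 2.723333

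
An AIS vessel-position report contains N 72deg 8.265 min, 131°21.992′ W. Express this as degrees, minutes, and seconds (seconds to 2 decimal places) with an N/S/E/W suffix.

Latitude: 8.26500′ → 8′ and 0.26500 × 60 = 15.9000″
Lon: 21.99200′ → 21′ and 0.99200 × 60 = 59.5200″

72°08′15.90″ N, 131°21′59.52″ W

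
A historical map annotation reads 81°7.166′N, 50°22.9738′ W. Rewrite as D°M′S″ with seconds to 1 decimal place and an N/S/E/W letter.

81°07′10.0″ N, 50°22′58.4″ W

φ: fractional minutes 0.16600 × 60 = 9.960″
λ: fractional minutes 0.97380 × 60 = 58.428″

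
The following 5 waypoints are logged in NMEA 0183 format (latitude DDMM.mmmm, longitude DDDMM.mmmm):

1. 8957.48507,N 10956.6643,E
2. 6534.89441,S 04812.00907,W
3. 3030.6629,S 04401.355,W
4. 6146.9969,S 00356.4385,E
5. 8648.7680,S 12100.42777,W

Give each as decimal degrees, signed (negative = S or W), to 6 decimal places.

1. 89.958085, 109.944405
2. -65.581574, -48.200151
3. -30.511048, -44.022583
4. -61.783282, 3.940642
5. -86.812800, -121.007130

Point 1:
  Lat: split at 2 digits → 89° and 57.48507′; 89 + 57.48507/60 = 89.9580845
  N ⇒ keep positive
  Lon: split at 3 digits → 109° and 56.6643′; 109 + 56.6643/60 = 109.9444050
  E ⇒ keep positive
Point 2:
  φ: split at 2 digits → 65° and 34.89441′; 65 + 34.89441/60 = 65.5815735
  hemisphere S, so the sign is −
  Longitude: split at 3 digits → 048° and 12.00907′; 48 + 12.00907/60 = 48.2001512
  hemisphere W, so the sign is −
Point 3:
  Lat: split at 2 digits → 30° and 30.6629′; 30 + 30.6629/60 = 30.5110483
  hemisphere S, so the sign is −
  Longitude: degrees = first 3 digits = 44, minutes = 1.355; 44 + 1.355/60 = 44.0225833
  W ⇒ negate
Point 4:
  φ: split at 2 digits → 61° and 46.9969′; 61 + 46.9969/60 = 61.7832817
  S → negative
  Longitude: degrees = first 3 digits = 3, minutes = 56.4385; 3 + 56.4385/60 = 3.9406417
  E → positive
Point 5:
  Lat: degrees = first 2 digits = 86, minutes = 48.768; 86 + 48.768/60 = 86.8128000
  S → negative
  Lon: split at 3 digits → 121° and 0.42777′; 121 + 0.42777/60 = 121.0071295
  W → negative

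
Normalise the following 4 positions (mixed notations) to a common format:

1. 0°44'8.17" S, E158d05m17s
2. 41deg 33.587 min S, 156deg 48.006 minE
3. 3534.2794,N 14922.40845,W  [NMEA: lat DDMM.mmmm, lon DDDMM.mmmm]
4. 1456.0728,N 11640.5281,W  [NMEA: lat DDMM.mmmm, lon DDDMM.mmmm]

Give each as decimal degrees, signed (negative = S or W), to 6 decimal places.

1. -0.735603, 158.088056
2. -41.559783, 156.800100
3. 35.571323, -149.373474
4. 14.934547, -116.675468

Point 1:
  Lat: 0 + 44/60 + 8.17/3600 = 0.7356028
  S ⇒ negate
  λ: 5′ + 17″ = 5.28333′; 158 + 5.28333/60 = 158.0880556
  E → positive
Point 2:
  φ: 41 + 33.587/60 = 41.5597833
  S ⇒ negate
  Lon: 48.006′ = 0.800100°; total 156.8001000
  E ⇒ keep positive
Point 3:
  Latitude: degrees = first 2 digits = 35, minutes = 34.2794; 35 + 34.2794/60 = 35.5713233
  N → positive
  Longitude: degrees = first 3 digits = 149, minutes = 22.40845; 149 + 22.40845/60 = 149.3734742
  hemisphere W, so the sign is −
Point 4:
  Latitude: split at 2 digits → 14° and 56.0728′; 14 + 56.0728/60 = 14.9345467
  N → positive
  Longitude: split at 3 digits → 116° and 40.5281′; 116 + 40.5281/60 = 116.6754683
  W ⇒ negate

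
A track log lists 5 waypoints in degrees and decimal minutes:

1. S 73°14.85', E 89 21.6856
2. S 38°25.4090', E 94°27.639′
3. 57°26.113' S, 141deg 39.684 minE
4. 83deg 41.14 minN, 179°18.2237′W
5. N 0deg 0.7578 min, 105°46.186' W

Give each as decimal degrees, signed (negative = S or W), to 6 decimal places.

1. -73.247500, 89.361427
2. -38.423483, 94.460650
3. -57.435217, 141.661400
4. 83.685667, -179.303728
5. 0.012630, -105.769767

Point 1:
  φ: 14.85′ = 0.247500°; total 73.2475000
  S ⇒ negate
  λ: 89 + 21.6856/60 = 89.3614267
  E ⇒ keep positive
Point 2:
  Latitude: 38 + 25.409/60 = 38.4234833
  S → negative
  Longitude: 27.639′ = 0.460650°; total 94.4606500
  E ⇒ keep positive
Point 3:
  φ: 26.113′ = 0.435217°; total 57.4352167
  S → negative
  Longitude: 141 + 39.684/60 = 141.6614000
  E → positive
Point 4:
  Latitude: 83 + 41.14/60 = 83.6856667
  N → positive
  Lon: 18.2237′ = 0.303728°; total 179.3037283
  hemisphere W, so the sign is −
Point 5:
  Latitude: 0.7578′ = 0.012630°; total 0.0126300
  N ⇒ keep positive
  λ: 46.186′ = 0.769767°; total 105.7697667
  W → negative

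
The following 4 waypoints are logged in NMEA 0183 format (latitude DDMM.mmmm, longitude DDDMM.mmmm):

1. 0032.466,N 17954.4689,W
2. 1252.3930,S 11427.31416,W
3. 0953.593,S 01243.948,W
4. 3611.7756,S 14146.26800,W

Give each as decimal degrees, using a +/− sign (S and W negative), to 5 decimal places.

1. 0.54110, -179.90782
2. -12.87322, -114.45524
3. -9.89322, -12.73247
4. -36.19626, -141.77113

Point 1:
  Lat: split at 2 digits → 00° and 32.466′; 0 + 32.466/60 = 0.541100
  N ⇒ keep positive
  Lon: split at 3 digits → 179° and 54.4689′; 179 + 54.4689/60 = 179.907815
  W → negative
Point 2:
  Lat: degrees = first 2 digits = 12, minutes = 52.393; 12 + 52.393/60 = 12.873217
  S ⇒ negate
  Lon: split at 3 digits → 114° and 27.31416′; 114 + 27.31416/60 = 114.455236
  W ⇒ negate
Point 3:
  Latitude: split at 2 digits → 09° and 53.593′; 9 + 53.593/60 = 9.893217
  hemisphere S, so the sign is −
  Longitude: degrees = first 3 digits = 12, minutes = 43.948; 12 + 43.948/60 = 12.732467
  W ⇒ negate
Point 4:
  φ: split at 2 digits → 36° and 11.7756′; 36 + 11.7756/60 = 36.196260
  S → negative
  Lon: degrees = first 3 digits = 141, minutes = 46.268; 141 + 46.268/60 = 141.771133
  hemisphere W, so the sign is −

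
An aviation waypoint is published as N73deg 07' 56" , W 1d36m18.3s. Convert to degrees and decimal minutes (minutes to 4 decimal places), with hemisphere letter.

73° 7.9333′ N, 1° 36.3050′ W

φ: seconds/60 = 0.93333; minutes = 7 + 0.93333 = 7.933333
Lon: 36 + 18.3/60 = 36.305000′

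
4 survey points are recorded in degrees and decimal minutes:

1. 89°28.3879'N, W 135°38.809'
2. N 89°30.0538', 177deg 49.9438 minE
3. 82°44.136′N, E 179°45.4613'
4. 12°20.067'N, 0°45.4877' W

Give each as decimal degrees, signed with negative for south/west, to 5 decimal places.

Point 1:
  φ: 89 + 28.3879/60 = 89.473132
  N → positive
  Longitude: 38.809′ = 0.646817°; total 135.646817
  W → negative
Point 2:
  Lat: 30.0538′ = 0.500897°; total 89.500897
  N ⇒ keep positive
  λ: 177 + 49.9438/60 = 177.832397
  E ⇒ keep positive
Point 3:
  Latitude: 44.136′ = 0.735600°; total 82.735600
  N → positive
  λ: 179 + 45.4613/60 = 179.757688
  E → positive
Point 4:
  φ: 12 + 20.067/60 = 12.334450
  N ⇒ keep positive
  Longitude: 45.4877′ = 0.758128°; total 0.758128
  W ⇒ negate

1. 89.47313, -135.64682
2. 89.50090, 177.83240
3. 82.73560, 179.75769
4. 12.33445, -0.75813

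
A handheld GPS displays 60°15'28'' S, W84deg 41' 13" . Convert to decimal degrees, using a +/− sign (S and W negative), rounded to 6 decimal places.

-60.257778, -84.686944

Lat: 60° + 15/60 + 28/3600 = 60 + 0.250000 + 0.007778 = 60.2577778
S → negative
λ: 84 + 41/60 + 13/3600 = 84.6869444
hemisphere W, so the sign is −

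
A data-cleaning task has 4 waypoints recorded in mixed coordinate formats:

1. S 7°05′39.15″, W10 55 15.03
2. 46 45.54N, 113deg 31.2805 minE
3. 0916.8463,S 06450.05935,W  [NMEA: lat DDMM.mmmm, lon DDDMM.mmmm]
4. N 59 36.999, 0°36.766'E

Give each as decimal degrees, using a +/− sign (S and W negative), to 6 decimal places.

Point 1:
  φ: 5′ + 39.15″ = 5.65250′; 7 + 5.65250/60 = 7.0942083
  S → negative
  λ: 10° + 55/60 + 15.03/3600 = 10 + 0.916667 + 0.004175 = 10.9208417
  W ⇒ negate
Point 2:
  φ: 46 + 45.54/60 = 46.7590000
  N → positive
  λ: 31.2805′ = 0.521342°; total 113.5213417
  E → positive
Point 3:
  Latitude: split at 2 digits → 09° and 16.8463′; 9 + 16.8463/60 = 9.2807717
  hemisphere S, so the sign is −
  λ: degrees = first 3 digits = 64, minutes = 50.05935; 64 + 50.05935/60 = 64.8343225
  hemisphere W, so the sign is −
Point 4:
  Lat: 36.999′ = 0.616650°; total 59.6166500
  N ⇒ keep positive
  Longitude: 0 + 36.766/60 = 0.6127667
  E ⇒ keep positive

1. -7.094208, -10.920842
2. 46.759000, 113.521342
3. -9.280772, -64.834323
4. 59.616650, 0.612767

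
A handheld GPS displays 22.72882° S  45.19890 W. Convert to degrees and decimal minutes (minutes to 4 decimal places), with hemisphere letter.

22° 43.7292′ S, 45° 11.9340′ W

φ: fractional part 0.728820 → 43.729200 minutes
Lon: fractional part 0.198900 → 11.934000 minutes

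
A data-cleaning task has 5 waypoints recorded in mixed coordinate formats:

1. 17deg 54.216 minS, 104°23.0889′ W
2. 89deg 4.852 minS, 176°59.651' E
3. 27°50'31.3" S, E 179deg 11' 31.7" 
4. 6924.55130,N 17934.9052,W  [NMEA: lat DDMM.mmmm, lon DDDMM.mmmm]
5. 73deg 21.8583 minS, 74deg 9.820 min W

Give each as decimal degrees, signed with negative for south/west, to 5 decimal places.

1. -17.90360, -104.38482
2. -89.08087, 176.99418
3. -27.84203, 179.19214
4. 69.40919, -179.58175
5. -73.36431, -74.16367

Point 1:
  Latitude: 17 + 54.216/60 = 17.903600
  S → negative
  Lon: 104 + 23.0889/60 = 104.384815
  W → negative
Point 2:
  Lat: 4.852′ = 0.080867°; total 89.080867
  S → negative
  Lon: 59.651′ = 0.994183°; total 176.994183
  E → positive
Point 3:
  φ: 27° + 50/60 + 31.3/3600 = 27 + 0.833333 + 0.008694 = 27.842028
  S ⇒ negate
  λ: 11′ + 31.7″ = 11.52833′; 179 + 11.52833/60 = 179.192139
  E → positive
Point 4:
  φ: degrees = first 2 digits = 69, minutes = 24.5513; 69 + 24.5513/60 = 69.409188
  N ⇒ keep positive
  Longitude: degrees = first 3 digits = 179, minutes = 34.9052; 179 + 34.9052/60 = 179.581753
  W ⇒ negate
Point 5:
  Lat: 21.8583′ = 0.364305°; total 73.364305
  hemisphere S, so the sign is −
  Longitude: 9.82′ = 0.163667°; total 74.163667
  hemisphere W, so the sign is −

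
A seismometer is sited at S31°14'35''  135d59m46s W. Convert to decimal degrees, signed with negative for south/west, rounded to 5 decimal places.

Latitude: 31 + 14/60 + 35/3600 = 31.243056
hemisphere S, so the sign is −
λ: 135° + 59/60 + 46/3600 = 135 + 0.983333 + 0.012778 = 135.996111
W ⇒ negate

-31.24306, -135.99611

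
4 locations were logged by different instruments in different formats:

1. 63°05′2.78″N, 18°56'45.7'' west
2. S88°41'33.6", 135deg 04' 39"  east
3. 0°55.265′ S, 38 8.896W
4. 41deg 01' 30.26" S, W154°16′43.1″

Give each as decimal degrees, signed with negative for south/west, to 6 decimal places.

Point 1:
  Latitude: 63° + 5/60 + 2.78/3600 = 63 + 0.083333 + 0.000772 = 63.0841056
  N ⇒ keep positive
  Lon: 18° + 56/60 + 45.7/3600 = 18 + 0.933333 + 0.012694 = 18.9460278
  W → negative
Point 2:
  Lat: 88° + 41/60 + 33.6/3600 = 88 + 0.683333 + 0.009333 = 88.6926667
  S ⇒ negate
  Longitude: 4′ + 39″ = 4.65000′; 135 + 4.65000/60 = 135.0775000
  E ⇒ keep positive
Point 3:
  Lat: 55.265′ = 0.921083°; total 0.9210833
  hemisphere S, so the sign is −
  λ: 8.896′ = 0.148267°; total 38.1482667
  W ⇒ negate
Point 4:
  Lat: 1′ + 30.26″ = 1.50433′; 41 + 1.50433/60 = 41.0250722
  S ⇒ negate
  Lon: 154° + 16/60 + 43.1/3600 = 154 + 0.266667 + 0.011972 = 154.2786389
  W ⇒ negate

1. 63.084106, -18.946028
2. -88.692667, 135.077500
3. -0.921083, -38.148267
4. -41.025072, -154.278639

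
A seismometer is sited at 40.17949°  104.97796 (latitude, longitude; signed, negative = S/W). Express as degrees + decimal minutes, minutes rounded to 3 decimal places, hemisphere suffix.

φ: 40° + 0.179490 × 60 = 40° 10.76940′
Lon: fractional part 0.977960 → 58.67760 minutes

40° 10.769′ N, 104° 58.678′ E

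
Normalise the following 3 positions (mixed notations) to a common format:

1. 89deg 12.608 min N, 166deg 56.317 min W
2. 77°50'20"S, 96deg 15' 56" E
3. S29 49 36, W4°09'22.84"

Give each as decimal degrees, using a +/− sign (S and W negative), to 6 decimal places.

Point 1:
  Latitude: 89 + 12.608/60 = 89.2101333
  N ⇒ keep positive
  Longitude: 166 + 56.317/60 = 166.9386167
  hemisphere W, so the sign is −
Point 2:
  Lat: 50′ + 20″ = 50.33333′; 77 + 50.33333/60 = 77.8388889
  hemisphere S, so the sign is −
  Longitude: 96 + 15/60 + 56/3600 = 96.2655556
  E → positive
Point 3:
  φ: 29° + 49/60 + 36/3600 = 29 + 0.816667 + 0.010000 = 29.8266667
  S ⇒ negate
  Lon: 9′ + 22.84″ = 9.38067′; 4 + 9.38067/60 = 4.1563444
  W → negative

1. 89.210133, -166.938617
2. -77.838889, 96.265556
3. -29.826667, -4.156344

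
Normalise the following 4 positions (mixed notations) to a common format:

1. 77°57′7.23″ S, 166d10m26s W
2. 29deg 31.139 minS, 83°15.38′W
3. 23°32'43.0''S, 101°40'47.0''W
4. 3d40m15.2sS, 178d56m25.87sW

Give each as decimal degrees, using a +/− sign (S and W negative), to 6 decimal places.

Point 1:
  φ: 77 + 57/60 + 7.23/3600 = 77.9520083
  S → negative
  Longitude: 166 + 10/60 + 26/3600 = 166.1738889
  W ⇒ negate
Point 2:
  φ: 29 + 31.139/60 = 29.5189833
  S → negative
  Longitude: 15.38′ = 0.256333°; total 83.2563333
  hemisphere W, so the sign is −
Point 3:
  Latitude: 32′ + 43″ = 32.71667′; 23 + 32.71667/60 = 23.5452778
  S → negative
  Longitude: 101 + 40/60 + 47/3600 = 101.6797222
  W ⇒ negate
Point 4:
  φ: 3° + 40/60 + 15.2/3600 = 3 + 0.666667 + 0.004222 = 3.6708889
  hemisphere S, so the sign is −
  Longitude: 178 + 56/60 + 25.87/3600 = 178.9405194
  W → negative

1. -77.952008, -166.173889
2. -29.518983, -83.256333
3. -23.545278, -101.679722
4. -3.670889, -178.940519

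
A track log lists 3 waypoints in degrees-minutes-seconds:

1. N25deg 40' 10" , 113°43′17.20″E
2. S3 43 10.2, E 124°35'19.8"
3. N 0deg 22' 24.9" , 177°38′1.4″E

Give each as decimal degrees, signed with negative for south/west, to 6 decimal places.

1. 25.669444, 113.721444
2. -3.719500, 124.588833
3. 0.373583, 177.633722

Point 1:
  Latitude: 25° + 40/60 + 10/3600 = 25 + 0.666667 + 0.002778 = 25.6694444
  N ⇒ keep positive
  Lon: 43′ + 17.2″ = 43.28667′; 113 + 43.28667/60 = 113.7214444
  E → positive
Point 2:
  Lat: 43′ + 10.2″ = 43.17000′; 3 + 43.17000/60 = 3.7195000
  S ⇒ negate
  Longitude: 35′ + 19.8″ = 35.33000′; 124 + 35.33000/60 = 124.5888333
  E ⇒ keep positive
Point 3:
  φ: 0° + 22/60 + 24.9/3600 = 0 + 0.366667 + 0.006917 = 0.3735833
  N ⇒ keep positive
  Lon: 38′ + 1.4″ = 38.02333′; 177 + 38.02333/60 = 177.6337222
  E ⇒ keep positive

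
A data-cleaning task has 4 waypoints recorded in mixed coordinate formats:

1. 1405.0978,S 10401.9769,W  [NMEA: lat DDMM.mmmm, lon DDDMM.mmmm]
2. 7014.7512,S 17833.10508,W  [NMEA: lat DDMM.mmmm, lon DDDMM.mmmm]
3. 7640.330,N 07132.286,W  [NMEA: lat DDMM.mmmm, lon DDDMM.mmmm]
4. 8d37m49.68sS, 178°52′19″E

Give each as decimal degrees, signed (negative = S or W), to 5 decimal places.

Point 1:
  φ: split at 2 digits → 14° and 5.0978′; 14 + 5.0978/60 = 14.084963
  S → negative
  Longitude: split at 3 digits → 104° and 1.9769′; 104 + 1.9769/60 = 104.032948
  hemisphere W, so the sign is −
Point 2:
  Lat: degrees = first 2 digits = 70, minutes = 14.7512; 70 + 14.7512/60 = 70.245853
  hemisphere S, so the sign is −
  λ: split at 3 digits → 178° and 33.10508′; 178 + 33.10508/60 = 178.551751
  W → negative
Point 3:
  Lat: split at 2 digits → 76° and 40.33′; 76 + 40.33/60 = 76.672167
  N ⇒ keep positive
  Lon: split at 3 digits → 071° and 32.286′; 71 + 32.286/60 = 71.538100
  W ⇒ negate
Point 4:
  Latitude: 37′ + 49.68″ = 37.82800′; 8 + 37.82800/60 = 8.630467
  S ⇒ negate
  Longitude: 52′ + 19″ = 52.31667′; 178 + 52.31667/60 = 178.871944
  E ⇒ keep positive

1. -14.08496, -104.03295
2. -70.24585, -178.55175
3. 76.67217, -71.53810
4. -8.63047, 178.87194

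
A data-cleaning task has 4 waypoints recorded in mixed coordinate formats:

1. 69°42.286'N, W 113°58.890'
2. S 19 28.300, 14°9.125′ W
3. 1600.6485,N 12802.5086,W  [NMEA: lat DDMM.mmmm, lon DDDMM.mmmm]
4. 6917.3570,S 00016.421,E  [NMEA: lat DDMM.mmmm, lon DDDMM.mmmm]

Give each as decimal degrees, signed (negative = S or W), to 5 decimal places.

Point 1:
  Latitude: 69 + 42.286/60 = 69.704767
  N ⇒ keep positive
  Lon: 58.89′ = 0.981500°; total 113.981500
  W ⇒ negate
Point 2:
  Lat: 28.3′ = 0.471667°; total 19.471667
  S → negative
  Lon: 14 + 9.125/60 = 14.152083
  hemisphere W, so the sign is −
Point 3:
  Latitude: split at 2 digits → 16° and 0.6485′; 16 + 0.6485/60 = 16.010808
  N → positive
  λ: degrees = first 3 digits = 128, minutes = 2.5086; 128 + 2.5086/60 = 128.041810
  W → negative
Point 4:
  Latitude: split at 2 digits → 69° and 17.357′; 69 + 17.357/60 = 69.289283
  S → negative
  Longitude: degrees = first 3 digits = 0, minutes = 16.421; 0 + 16.421/60 = 0.273683
  E → positive

1. 69.70477, -113.98150
2. -19.47167, -14.15208
3. 16.01081, -128.04181
4. -69.28928, 0.27368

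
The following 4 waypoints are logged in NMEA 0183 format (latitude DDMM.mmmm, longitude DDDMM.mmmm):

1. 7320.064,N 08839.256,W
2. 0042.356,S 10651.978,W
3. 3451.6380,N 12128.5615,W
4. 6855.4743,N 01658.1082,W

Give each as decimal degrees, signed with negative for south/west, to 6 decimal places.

Point 1:
  φ: split at 2 digits → 73° and 20.064′; 73 + 20.064/60 = 73.3344000
  N → positive
  Longitude: split at 3 digits → 088° and 39.256′; 88 + 39.256/60 = 88.6542667
  hemisphere W, so the sign is −
Point 2:
  Latitude: split at 2 digits → 00° and 42.356′; 0 + 42.356/60 = 0.7059333
  S ⇒ negate
  λ: degrees = first 3 digits = 106, minutes = 51.978; 106 + 51.978/60 = 106.8663000
  W → negative
Point 3:
  Latitude: degrees = first 2 digits = 34, minutes = 51.638; 34 + 51.638/60 = 34.8606333
  N ⇒ keep positive
  Lon: split at 3 digits → 121° and 28.5615′; 121 + 28.5615/60 = 121.4760250
  W ⇒ negate
Point 4:
  φ: degrees = first 2 digits = 68, minutes = 55.4743; 68 + 55.4743/60 = 68.9245717
  N → positive
  λ: split at 3 digits → 016° and 58.1082′; 16 + 58.1082/60 = 16.9684700
  hemisphere W, so the sign is −

1. 73.334400, -88.654267
2. -0.705933, -106.866300
3. 34.860633, -121.476025
4. 68.924572, -16.968470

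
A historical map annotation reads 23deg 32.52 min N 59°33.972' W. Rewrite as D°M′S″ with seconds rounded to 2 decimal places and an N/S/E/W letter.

23°32′31.20″ N, 59°33′58.32″ W

Latitude: fractional minutes 0.52000 × 60 = 31.2000″
Lon: 33.97200′ → 33′ and 0.97200 × 60 = 58.3200″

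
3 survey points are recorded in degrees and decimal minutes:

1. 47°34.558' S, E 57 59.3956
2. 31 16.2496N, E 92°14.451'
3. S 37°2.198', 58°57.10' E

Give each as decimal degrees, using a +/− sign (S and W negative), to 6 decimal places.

Point 1:
  Lat: 47 + 34.558/60 = 47.5759667
  S → negative
  λ: 59.3956′ = 0.989927°; total 57.9899267
  E ⇒ keep positive
Point 2:
  Lat: 16.2496′ = 0.270827°; total 31.2708267
  N ⇒ keep positive
  λ: 14.451′ = 0.240850°; total 92.2408500
  E → positive
Point 3:
  Latitude: 2.198′ = 0.036633°; total 37.0366333
  S → negative
  Longitude: 57.1′ = 0.951667°; total 58.9516667
  E ⇒ keep positive

1. -47.575967, 57.989927
2. 31.270827, 92.240850
3. -37.036633, 58.951667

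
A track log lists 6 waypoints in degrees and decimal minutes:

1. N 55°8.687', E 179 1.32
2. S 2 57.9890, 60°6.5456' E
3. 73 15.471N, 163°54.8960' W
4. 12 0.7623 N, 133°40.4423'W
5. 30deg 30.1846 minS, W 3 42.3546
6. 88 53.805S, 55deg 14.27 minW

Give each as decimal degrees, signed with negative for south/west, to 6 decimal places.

Point 1:
  Latitude: 55 + 8.687/60 = 55.1447833
  N ⇒ keep positive
  λ: 179 + 1.32/60 = 179.0220000
  E → positive
Point 2:
  φ: 2 + 57.989/60 = 2.9664833
  S → negative
  Lon: 60 + 6.5456/60 = 60.1090933
  E → positive
Point 3:
  φ: 73 + 15.471/60 = 73.2578500
  N ⇒ keep positive
  Lon: 163 + 54.896/60 = 163.9149333
  W → negative
Point 4:
  Latitude: 12 + 0.7623/60 = 12.0127050
  N ⇒ keep positive
  λ: 40.4423′ = 0.674038°; total 133.6740383
  W ⇒ negate
Point 5:
  Lat: 30.1846′ = 0.503077°; total 30.5030767
  hemisphere S, so the sign is −
  Lon: 3 + 42.3546/60 = 3.7059100
  W → negative
Point 6:
  Latitude: 88 + 53.805/60 = 88.8967500
  hemisphere S, so the sign is −
  Longitude: 14.27′ = 0.237833°; total 55.2378333
  W ⇒ negate

1. 55.144783, 179.022000
2. -2.966483, 60.109093
3. 73.257850, -163.914933
4. 12.012705, -133.674038
5. -30.503077, -3.705910
6. -88.896750, -55.237833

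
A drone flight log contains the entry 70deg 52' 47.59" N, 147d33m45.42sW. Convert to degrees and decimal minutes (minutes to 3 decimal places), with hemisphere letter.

70° 52.793′ N, 147° 33.757′ W

Latitude: seconds/60 = 0.79317; minutes = 52 + 0.79317 = 52.79317
Lon: seconds/60 = 0.75700; minutes = 33 + 0.75700 = 33.75700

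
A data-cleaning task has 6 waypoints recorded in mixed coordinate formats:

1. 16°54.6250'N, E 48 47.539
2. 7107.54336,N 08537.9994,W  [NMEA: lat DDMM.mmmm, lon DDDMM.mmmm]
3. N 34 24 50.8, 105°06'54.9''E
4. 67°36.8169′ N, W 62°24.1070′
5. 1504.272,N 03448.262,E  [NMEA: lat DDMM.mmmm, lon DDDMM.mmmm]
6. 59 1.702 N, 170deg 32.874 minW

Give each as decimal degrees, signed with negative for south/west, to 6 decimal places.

Point 1:
  Latitude: 54.625′ = 0.910417°; total 16.9104167
  N → positive
  Longitude: 48 + 47.539/60 = 48.7923167
  E ⇒ keep positive
Point 2:
  Lat: degrees = first 2 digits = 71, minutes = 7.54336; 71 + 7.54336/60 = 71.1257227
  N → positive
  Lon: split at 3 digits → 085° and 37.9994′; 85 + 37.9994/60 = 85.6333233
  hemisphere W, so the sign is −
Point 3:
  φ: 34° + 24/60 + 50.8/3600 = 34 + 0.400000 + 0.014111 = 34.4141111
  N ⇒ keep positive
  Longitude: 105° + 6/60 + 54.9/3600 = 105 + 0.100000 + 0.015250 = 105.1152500
  E ⇒ keep positive
Point 4:
  Latitude: 36.8169′ = 0.613615°; total 67.6136150
  N → positive
  λ: 62 + 24.107/60 = 62.4017833
  hemisphere W, so the sign is −
Point 5:
  φ: split at 2 digits → 15° and 4.272′; 15 + 4.272/60 = 15.0712000
  N → positive
  Longitude: degrees = first 3 digits = 34, minutes = 48.262; 34 + 48.262/60 = 34.8043667
  E ⇒ keep positive
Point 6:
  φ: 59 + 1.702/60 = 59.0283667
  N → positive
  λ: 32.874′ = 0.547900°; total 170.5479000
  W → negative

1. 16.910417, 48.792317
2. 71.125723, -85.633323
3. 34.414111, 105.115250
4. 67.613615, -62.401783
5. 15.071200, 34.804367
6. 59.028367, -170.547900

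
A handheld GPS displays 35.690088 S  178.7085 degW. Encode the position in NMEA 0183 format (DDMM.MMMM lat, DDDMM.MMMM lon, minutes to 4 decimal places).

φ: 35° + 0.690088 × 60 = 35° 41.405280′
λ: fractional part 0.708500 → 42.510000 minutes

3541.4053,S / 17842.5100,W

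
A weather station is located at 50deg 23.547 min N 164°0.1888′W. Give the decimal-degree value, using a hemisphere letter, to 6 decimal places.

50.392450° N, 164.003147° W

φ: 23.547′ = 0.392450°; total 50.3924500
Longitude: 164 + 0.1888/60 = 164.0031467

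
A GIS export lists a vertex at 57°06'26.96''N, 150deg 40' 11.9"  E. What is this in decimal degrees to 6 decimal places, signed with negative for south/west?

Lat: 57 + 6/60 + 26.96/3600 = 57.1074889
N → positive
λ: 150 + 40/60 + 11.9/3600 = 150.6699722
E → positive

57.107489, 150.669972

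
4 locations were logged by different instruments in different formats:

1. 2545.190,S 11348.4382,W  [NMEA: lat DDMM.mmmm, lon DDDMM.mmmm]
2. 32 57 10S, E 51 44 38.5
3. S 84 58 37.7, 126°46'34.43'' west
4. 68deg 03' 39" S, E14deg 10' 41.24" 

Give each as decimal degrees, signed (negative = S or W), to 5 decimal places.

1. -25.75317, -113.80730
2. -32.95278, 51.74403
3. -84.97714, -126.77623
4. -68.06083, 14.17812

Point 1:
  Latitude: split at 2 digits → 25° and 45.19′; 25 + 45.19/60 = 25.753167
  S ⇒ negate
  Longitude: split at 3 digits → 113° and 48.4382′; 113 + 48.4382/60 = 113.807303
  W → negative
Point 2:
  Lat: 32 + 57/60 + 10/3600 = 32.952778
  hemisphere S, so the sign is −
  Longitude: 51 + 44/60 + 38.5/3600 = 51.744028
  E ⇒ keep positive
Point 3:
  Lat: 58′ + 37.7″ = 58.62833′; 84 + 58.62833/60 = 84.977139
  S ⇒ negate
  Lon: 46′ + 34.43″ = 46.57383′; 126 + 46.57383/60 = 126.776231
  W ⇒ negate
Point 4:
  φ: 68 + 3/60 + 39/3600 = 68.060833
  S ⇒ negate
  λ: 10′ + 41.24″ = 10.68733′; 14 + 10.68733/60 = 14.178122
  E → positive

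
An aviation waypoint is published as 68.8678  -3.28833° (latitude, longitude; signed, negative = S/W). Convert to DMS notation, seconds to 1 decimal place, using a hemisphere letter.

Latitude: 0.867800° → 52.06800′; 0.06800 × 60 = 4.080″
Longitude is negative → W; |value| = 3.288330
Lon: 0.288330 × 60 = 17.29980′ → 17′, remainder × 60 = 17.988″

68°52′4.1″ N, 3°17′18.0″ W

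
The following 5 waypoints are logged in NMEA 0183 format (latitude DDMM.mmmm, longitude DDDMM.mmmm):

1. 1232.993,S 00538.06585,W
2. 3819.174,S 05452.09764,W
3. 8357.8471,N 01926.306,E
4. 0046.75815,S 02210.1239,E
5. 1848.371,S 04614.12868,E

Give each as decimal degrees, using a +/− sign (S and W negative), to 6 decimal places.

Point 1:
  φ: split at 2 digits → 12° and 32.993′; 12 + 32.993/60 = 12.5498833
  hemisphere S, so the sign is −
  Longitude: degrees = first 3 digits = 5, minutes = 38.06585; 5 + 38.06585/60 = 5.6344308
  W → negative
Point 2:
  Latitude: degrees = first 2 digits = 38, minutes = 19.174; 38 + 19.174/60 = 38.3195667
  S ⇒ negate
  Longitude: degrees = first 3 digits = 54, minutes = 52.09764; 54 + 52.09764/60 = 54.8682940
  hemisphere W, so the sign is −
Point 3:
  Lat: degrees = first 2 digits = 83, minutes = 57.8471; 83 + 57.8471/60 = 83.9641183
  N → positive
  Lon: split at 3 digits → 019° and 26.306′; 19 + 26.306/60 = 19.4384333
  E ⇒ keep positive
Point 4:
  Latitude: degrees = first 2 digits = 0, minutes = 46.75815; 0 + 46.75815/60 = 0.7793025
  S → negative
  λ: split at 3 digits → 022° and 10.1239′; 22 + 10.1239/60 = 22.1687317
  E ⇒ keep positive
Point 5:
  Latitude: degrees = first 2 digits = 18, minutes = 48.371; 18 + 48.371/60 = 18.8061833
  S → negative
  Lon: split at 3 digits → 046° and 14.12868′; 46 + 14.12868/60 = 46.2354780
  E ⇒ keep positive

1. -12.549883, -5.634431
2. -38.319567, -54.868294
3. 83.964118, 19.438433
4. -0.779303, 22.168732
5. -18.806183, 46.235478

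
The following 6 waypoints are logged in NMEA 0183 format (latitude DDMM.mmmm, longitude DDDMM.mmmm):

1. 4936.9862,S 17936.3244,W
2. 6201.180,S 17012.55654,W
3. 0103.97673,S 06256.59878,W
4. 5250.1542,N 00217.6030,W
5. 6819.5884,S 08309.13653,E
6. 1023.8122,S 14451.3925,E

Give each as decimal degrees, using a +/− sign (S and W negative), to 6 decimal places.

Point 1:
  φ: split at 2 digits → 49° and 36.9862′; 49 + 36.9862/60 = 49.6164367
  hemisphere S, so the sign is −
  λ: split at 3 digits → 179° and 36.3244′; 179 + 36.3244/60 = 179.6054067
  W → negative
Point 2:
  Latitude: split at 2 digits → 62° and 1.18′; 62 + 1.18/60 = 62.0196667
  S ⇒ negate
  λ: split at 3 digits → 170° and 12.55654′; 170 + 12.55654/60 = 170.2092757
  W ⇒ negate
Point 3:
  Lat: split at 2 digits → 01° and 3.97673′; 1 + 3.97673/60 = 1.0662788
  S → negative
  Lon: split at 3 digits → 062° and 56.59878′; 62 + 56.59878/60 = 62.9433130
  hemisphere W, so the sign is −
Point 4:
  Latitude: degrees = first 2 digits = 52, minutes = 50.1542; 52 + 50.1542/60 = 52.8359033
  N → positive
  Longitude: degrees = first 3 digits = 2, minutes = 17.603; 2 + 17.603/60 = 2.2933833
  hemisphere W, so the sign is −
Point 5:
  Latitude: degrees = first 2 digits = 68, minutes = 19.5884; 68 + 19.5884/60 = 68.3264733
  S → negative
  Longitude: split at 3 digits → 083° and 9.13653′; 83 + 9.13653/60 = 83.1522755
  E → positive
Point 6:
  φ: split at 2 digits → 10° and 23.8122′; 10 + 23.8122/60 = 10.3968700
  S ⇒ negate
  Longitude: degrees = first 3 digits = 144, minutes = 51.3925; 144 + 51.3925/60 = 144.8565417
  E ⇒ keep positive

1. -49.616437, -179.605407
2. -62.019667, -170.209276
3. -1.066279, -62.943313
4. 52.835903, -2.293383
5. -68.326473, 83.152276
6. -10.396870, 144.856542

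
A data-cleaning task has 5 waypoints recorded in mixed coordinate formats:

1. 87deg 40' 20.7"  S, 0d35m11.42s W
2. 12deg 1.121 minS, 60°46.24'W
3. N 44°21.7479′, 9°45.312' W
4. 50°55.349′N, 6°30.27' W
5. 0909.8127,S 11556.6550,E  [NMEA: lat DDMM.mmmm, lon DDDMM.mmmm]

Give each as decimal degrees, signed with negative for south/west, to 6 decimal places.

1. -87.672417, -0.586506
2. -12.018683, -60.770667
3. 44.362465, -9.755200
4. 50.922483, -6.504500
5. -9.163545, 115.944250

Point 1:
  Lat: 87° + 40/60 + 20.7/3600 = 87 + 0.666667 + 0.005750 = 87.6724167
  hemisphere S, so the sign is −
  Longitude: 0° + 35/60 + 11.42/3600 = 0 + 0.583333 + 0.003172 = 0.5865056
  W ⇒ negate
Point 2:
  Latitude: 1.121′ = 0.018683°; total 12.0186833
  S ⇒ negate
  Lon: 46.24′ = 0.770667°; total 60.7706667
  hemisphere W, so the sign is −
Point 3:
  Latitude: 44 + 21.7479/60 = 44.3624650
  N ⇒ keep positive
  Lon: 9 + 45.312/60 = 9.7552000
  hemisphere W, so the sign is −
Point 4:
  Latitude: 50 + 55.349/60 = 50.9224833
  N → positive
  λ: 6 + 30.27/60 = 6.5045000
  W → negative
Point 5:
  Lat: split at 2 digits → 09° and 9.8127′; 9 + 9.8127/60 = 9.1635450
  S ⇒ negate
  Longitude: degrees = first 3 digits = 115, minutes = 56.655; 115 + 56.655/60 = 115.9442500
  E ⇒ keep positive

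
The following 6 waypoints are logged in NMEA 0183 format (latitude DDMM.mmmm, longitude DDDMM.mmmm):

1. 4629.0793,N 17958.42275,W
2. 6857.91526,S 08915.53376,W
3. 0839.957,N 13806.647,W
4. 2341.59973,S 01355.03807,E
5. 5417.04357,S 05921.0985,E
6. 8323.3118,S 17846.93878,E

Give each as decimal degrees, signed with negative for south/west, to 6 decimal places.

1. 46.484655, -179.973713
2. -68.965254, -89.258896
3. 8.665950, -138.110783
4. -23.693329, 13.917301
5. -54.284060, 59.351642
6. -83.388530, 178.782313

Point 1:
  Latitude: degrees = first 2 digits = 46, minutes = 29.0793; 46 + 29.0793/60 = 46.4846550
  N ⇒ keep positive
  Longitude: degrees = first 3 digits = 179, minutes = 58.42275; 179 + 58.42275/60 = 179.9737125
  W ⇒ negate
Point 2:
  Latitude: split at 2 digits → 68° and 57.91526′; 68 + 57.91526/60 = 68.9652543
  S → negative
  λ: split at 3 digits → 089° and 15.53376′; 89 + 15.53376/60 = 89.2588960
  hemisphere W, so the sign is −
Point 3:
  Latitude: degrees = first 2 digits = 8, minutes = 39.957; 8 + 39.957/60 = 8.6659500
  N ⇒ keep positive
  λ: degrees = first 3 digits = 138, minutes = 6.647; 138 + 6.647/60 = 138.1107833
  W ⇒ negate
Point 4:
  Lat: split at 2 digits → 23° and 41.59973′; 23 + 41.59973/60 = 23.6933288
  S ⇒ negate
  Longitude: degrees = first 3 digits = 13, minutes = 55.03807; 13 + 55.03807/60 = 13.9173012
  E → positive
Point 5:
  φ: degrees = first 2 digits = 54, minutes = 17.04357; 54 + 17.04357/60 = 54.2840595
  S ⇒ negate
  Lon: degrees = first 3 digits = 59, minutes = 21.0985; 59 + 21.0985/60 = 59.3516417
  E ⇒ keep positive
Point 6:
  φ: split at 2 digits → 83° and 23.3118′; 83 + 23.3118/60 = 83.3885300
  hemisphere S, so the sign is −
  Lon: split at 3 digits → 178° and 46.93878′; 178 + 46.93878/60 = 178.7823130
  E → positive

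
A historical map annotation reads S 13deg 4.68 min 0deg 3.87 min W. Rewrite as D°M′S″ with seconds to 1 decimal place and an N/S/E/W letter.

13°04′40.8″ S, 0°03′52.2″ W

Lat: 4.68000′ → 4′ and 0.68000 × 60 = 40.800″
λ: fractional minutes 0.87000 × 60 = 52.200″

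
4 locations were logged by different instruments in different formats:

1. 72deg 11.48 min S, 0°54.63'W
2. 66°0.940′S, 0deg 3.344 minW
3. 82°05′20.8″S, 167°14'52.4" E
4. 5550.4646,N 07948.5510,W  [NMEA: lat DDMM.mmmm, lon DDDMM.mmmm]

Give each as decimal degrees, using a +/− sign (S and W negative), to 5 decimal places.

Point 1:
  Latitude: 11.48′ = 0.191333°; total 72.191333
  S ⇒ negate
  Lon: 54.63′ = 0.910500°; total 0.910500
  W ⇒ negate
Point 2:
  Latitude: 66 + 0.94/60 = 66.015667
  S ⇒ negate
  Longitude: 3.344′ = 0.055733°; total 0.055733
  hemisphere W, so the sign is −
Point 3:
  φ: 82 + 5/60 + 20.8/3600 = 82.089111
  S ⇒ negate
  λ: 167° + 14/60 + 52.4/3600 = 167 + 0.233333 + 0.014556 = 167.247889
  E ⇒ keep positive
Point 4:
  Lat: split at 2 digits → 55° and 50.4646′; 55 + 50.4646/60 = 55.841077
  N ⇒ keep positive
  Longitude: split at 3 digits → 079° and 48.551′; 79 + 48.551/60 = 79.809183
  hemisphere W, so the sign is −

1. -72.19133, -0.91050
2. -66.01567, -0.05573
3. -82.08911, 167.24789
4. 55.84108, -79.80918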